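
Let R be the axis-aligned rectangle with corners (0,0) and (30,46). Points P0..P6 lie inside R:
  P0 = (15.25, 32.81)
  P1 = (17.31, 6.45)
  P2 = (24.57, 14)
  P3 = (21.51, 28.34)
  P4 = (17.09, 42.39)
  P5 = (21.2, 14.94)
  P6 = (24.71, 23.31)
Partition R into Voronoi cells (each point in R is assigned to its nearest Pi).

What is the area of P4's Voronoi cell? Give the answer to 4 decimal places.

Area of P4's cell: 231.1025

1. box [0,30]×[0,46]: [(0, 0) (30, 0) (30, 46) (0, 46)]
2. ⊥bis P4·P0 via (16.17,37.6): [(0, 40.7057) (30, 34.9437) (30, 46) (0, 46)]  |A|=245.2585
3. ⊥bis P4·P1 via (17.2,24.42): [(0, 40.7057) (30, 34.9437) (30, 46) (0, 46)]  |A|=245.2585
4. ⊥bis P4·P2 via (20.83,28.195): [(0, 40.7057) (30, 34.9437) (30, 46) (0, 46)]  |A|=245.2585
5. ⊥bis P4·P3 via (19.3,35.365): [(0, 40.7057) (22.5247, 36.3795) (30, 38.7311) (30, 46) (0, 46)]  |A|=231.1025
6. ⊥bis P4·P5 via (19.145,28.665): [(0, 40.7057) (22.5247, 36.3795) (30, 38.7311) (30, 46) (0, 46)]  |A|=231.1025
7. ⊥bis P4·P6 via (20.9,32.85): [(0, 40.7057) (22.5247, 36.3795) (30, 38.7311) (30, 46) (0, 46)]  |A|=231.1025
8. canonical 5-gon: [(0, 40.7057) (22.5247, 36.3795) (30, 38.7311) (30, 46) (0, 46)]
9. shoelace: 231.1025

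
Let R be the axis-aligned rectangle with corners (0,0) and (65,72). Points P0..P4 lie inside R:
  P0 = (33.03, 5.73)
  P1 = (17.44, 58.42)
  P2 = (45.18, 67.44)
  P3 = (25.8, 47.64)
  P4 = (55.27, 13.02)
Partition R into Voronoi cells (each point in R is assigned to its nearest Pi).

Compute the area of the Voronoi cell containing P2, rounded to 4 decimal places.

1. box [0,65]×[0,72]: [(0, 0) (65, 0) (65, 72) (0, 72)]
2. ⊥bis P2·P0 via (39.105,36.585): [(0, 44.2843) (65, 31.4866) (65, 72) (0, 72)]  |A|=2217.4458
3. ⊥bis P2·P1 via (31.31,62.93): [(39.9292, 36.4227) (65, 31.4866) (65, 72) (28.3608, 72)]  |A|=1159.6145
4. ⊥bis P2·P3 via (35.49,57.54): [(31.9294, 61.0251) (61.3798, 32.1993) (65, 31.4866) (65, 72) (28.3608, 72)]  |A|=912.6393
5. ⊥bis P2·P4 via (50.225,40.23): [(31.9294, 61.0251) (52.7053, 40.6899) (65, 42.9694) (65, 72) (28.3608, 72)]  |A|=829.7731
6. canonical 5-gon: [(31.9294, 61.0251) (52.7053, 40.6899) (65, 42.9694) (65, 72) (28.3608, 72)]
7. shoelace: 829.7731

Area of P2's cell: 829.7731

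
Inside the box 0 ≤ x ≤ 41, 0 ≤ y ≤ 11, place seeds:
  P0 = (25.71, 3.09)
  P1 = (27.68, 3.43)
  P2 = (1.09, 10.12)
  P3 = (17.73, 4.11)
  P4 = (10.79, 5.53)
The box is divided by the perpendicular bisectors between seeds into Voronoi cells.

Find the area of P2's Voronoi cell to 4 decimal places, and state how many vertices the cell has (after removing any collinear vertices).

Area of P2's cell: 53.2380 (4 vertices)

1. box [0,41]×[0,11]: [(0, 0) (41, 0) (41, 11) (0, 11)]
2. ⊥bis P2·P0 via (13.4,6.605): [(0, 0) (11.514, 0) (14.6549, 11) (0, 11)]  |A|=143.9293
3. ⊥bis P2·P1 via (14.385,6.775): [(0, 0) (11.514, 0) (14.6549, 11) (0, 11)]  |A|=143.9293
4. ⊥bis P2·P3 via (9.41,7.115): [(0, 0) (6.8402, 0) (10.8132, 11) (0, 11)]  |A|=97.0937
5. ⊥bis P2·P4 via (5.94,7.825): [(0, 0) (2.2372, 0) (7.4424, 11) (0, 11)]  |A|=53.238
6. canonical 4-gon: [(0, 0) (2.2372, 0) (7.4424, 11) (0, 11)]
7. shoelace: 53.238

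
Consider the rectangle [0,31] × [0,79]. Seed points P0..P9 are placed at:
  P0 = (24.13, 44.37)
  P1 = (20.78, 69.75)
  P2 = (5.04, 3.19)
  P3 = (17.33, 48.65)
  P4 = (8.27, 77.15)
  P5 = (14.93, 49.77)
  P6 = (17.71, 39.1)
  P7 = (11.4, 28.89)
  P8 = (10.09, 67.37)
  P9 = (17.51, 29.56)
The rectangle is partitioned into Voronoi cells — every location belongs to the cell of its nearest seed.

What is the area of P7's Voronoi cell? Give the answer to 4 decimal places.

Area of P7's cell: 330.0089

1. box [0,31]×[0,79]: [(0, 0) (31, 0) (31, 79) (0, 79)]
2. ⊥bis P7·P0 via (17.765,36.63): [(0, 51.2391) (0, 0) (31, 0) (31, 25.7462)]  |A|=1193.2714
3. ⊥bis P7·P1 via (16.09,49.32): [(0, 51.2391) (0, 0) (31, 0) (31, 25.7462)]  |A|=1193.2714
4. ⊥bis P7·P2 via (8.22,16.04): [(0, 51.2391) (0, 18.0742) (31, 10.4026) (31, 25.7462)]  |A|=751.8806
5. ⊥bis P7·P3 via (14.365,38.77): [(15.6211, 38.393) (0, 43.081) (0, 18.0742) (31, 10.4026) (31, 25.7462)]  |A|=688.1613
6. ⊥bis P7·P4 via (9.835,53.02): [(15.6211, 38.393) (0, 43.081) (0, 18.0742) (31, 10.4026) (31, 25.7462)]  |A|=688.1613
7. ⊥bis P7·P5 via (13.165,39.33): [(15.6211, 38.393) (11.6397, 39.5879) (0, 41.5557) (0, 18.0742) (31, 10.4026) (31, 25.7462)]  |A|=679.2845
8. ⊥bis P7·P6 via (14.555,33.995): [(3.1954, 41.0155) (0, 41.5557) (0, 18.0742) (31, 10.4026) (31, 23.8316)]  |A|=592.0572
9. ⊥bis P7·P8 via (10.745,48.13): [(3.1954, 41.0155) (0, 41.5557) (0, 18.0742) (31, 10.4026) (31, 23.8316)]  |A|=592.0572
10. ⊥bis P7·P9 via (14.455,29.225): [(13.8866, 34.4081) (3.1954, 41.0155) (0, 41.5557) (0, 18.0742) (16.1151, 14.0862)]  |A|=330.0089
11. canonical 5-gon: [(13.8866, 34.4081) (3.1954, 41.0155) (0, 41.5557) (0, 18.0742) (16.1151, 14.0862)]
12. shoelace: 330.0089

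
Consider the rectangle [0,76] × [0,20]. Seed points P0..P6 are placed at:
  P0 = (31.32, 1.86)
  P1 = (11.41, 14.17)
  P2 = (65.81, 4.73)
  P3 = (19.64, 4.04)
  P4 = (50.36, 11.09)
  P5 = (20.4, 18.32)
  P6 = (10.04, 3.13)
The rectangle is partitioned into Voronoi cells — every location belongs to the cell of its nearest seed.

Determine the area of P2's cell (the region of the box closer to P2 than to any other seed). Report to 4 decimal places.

1. box [0,76]×[0,20]: [(0, 0) (76, 0) (76, 20) (0, 20)]
2. ⊥bis P2·P0 via (48.565,3.295): [(48.8392, 0) (76, 0) (76, 20) (47.1749, 20)]  |A|=559.8588
3. ⊥bis P2·P1 via (38.61,9.45): [(48.8392, 0) (76, 0) (76, 20) (47.1749, 20)]  |A|=559.8588
4. ⊥bis P2·P3 via (42.725,4.385): [(48.8392, 0) (76, 0) (76, 20) (47.1749, 20)]  |A|=559.8588
5. ⊥bis P2·P4 via (58.085,7.91): [(54.8288, 0) (76, 0) (76, 20) (63.0619, 20)]  |A|=341.093
6. ⊥bis P2·P5 via (43.105,11.525): [(54.8288, 0) (76, 0) (76, 20) (63.0619, 20)]  |A|=341.093
7. ⊥bis P2·P6 via (37.925,3.93): [(54.8288, 0) (76, 0) (76, 20) (63.0619, 20)]  |A|=341.093
8. canonical 4-gon: [(54.8288, 0) (76, 0) (76, 20) (63.0619, 20)]
9. shoelace: 341.093

Area of P2's cell: 341.0930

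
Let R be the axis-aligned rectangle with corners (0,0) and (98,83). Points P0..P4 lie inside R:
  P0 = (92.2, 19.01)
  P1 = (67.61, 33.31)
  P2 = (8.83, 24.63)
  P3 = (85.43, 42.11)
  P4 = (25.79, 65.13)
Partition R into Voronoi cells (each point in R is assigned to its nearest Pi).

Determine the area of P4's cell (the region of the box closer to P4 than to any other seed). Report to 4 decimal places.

1. box [0,98]×[0,83]: [(0, 0) (98, 0) (98, 83) (0, 83)]
2. ⊥bis P4·P0 via (58.995,42.07): [(0, 0) (29.7785, 0) (87.4198, 83) (0, 83)]  |A|=4863.7294
3. ⊥bis P4·P1 via (46.7,49.22): [(0, 0) (9.2495, 0) (72.4025, 83) (0, 83)]  |A|=3388.5586
4. ⊥bis P4·P2 via (17.31,44.88): [(0, 52.1288) (37.094, 36.5951) (72.4025, 83) (0, 83)]  |A|=2252.482
5. ⊥bis P4·P3 via (55.61,53.62): [(0, 52.1288) (37.094, 36.5951) (61.3366, 68.4564) (66.9502, 83) (0, 83)]  |A|=2212.8335
6. canonical 5-gon: [(0, 52.1288) (37.094, 36.5951) (61.3366, 68.4564) (66.9502, 83) (0, 83)]
7. shoelace: 2212.8335

Area of P4's cell: 2212.8335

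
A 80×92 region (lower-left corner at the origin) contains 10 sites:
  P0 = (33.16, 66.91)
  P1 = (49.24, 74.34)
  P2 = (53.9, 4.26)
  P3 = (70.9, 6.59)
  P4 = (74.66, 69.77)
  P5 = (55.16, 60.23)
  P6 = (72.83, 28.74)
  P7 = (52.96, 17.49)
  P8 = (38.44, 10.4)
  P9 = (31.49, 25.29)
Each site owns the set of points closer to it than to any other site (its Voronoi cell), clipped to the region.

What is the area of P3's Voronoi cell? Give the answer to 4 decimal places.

Area of P3's cell: 303.6638

1. box [0,80]×[0,92]: [(0, 0) (80, 0) (80, 92) (0, 92)]
2. ⊥bis P3·P0 via (52.03,36.75): [(0, 4.1967) (0, 0) (80, 0) (80, 54.2498)]  |A|=2337.8618
3. ⊥bis P3·P1 via (60.07,40.465): [(55.7709, 39.0906) (0, 4.1967) (0, 0) (80, 0) (80, 46.8367)]  |A|=2248.0558
4. ⊥bis P3·P2 via (62.4,5.425): [(57.7013, 39.7077) (63.1435, 0) (80, 0) (80, 46.8367)]  |A|=856.8656
5. ⊥bis P3·P4 via (72.78,38.18): [(57.7884, 39.0722) (63.1435, 0) (80, 0) (80, 37.7503)]  |A|=748.5577
6. ⊥bis P3·P5 via (63.03,33.41): [(78.1886, 37.8581) (58.7371, 32.1503) (63.1435, 0) (80, 0) (80, 37.7503)]  |A|=678.5292
7. ⊥bis P3·P6 via (71.865,17.665): [(60.5877, 18.6476) (63.1435, 0) (80, 0) (80, 16.9562)]  |A|=321.7454
8. ⊥bis P3·P7 via (61.93,12.04): [(65.6753, 18.2043) (61.5737, 11.4536) (63.1435, 0) (80, 0) (80, 16.9562)]  |A|=303.6638
9. ⊥bis P3·P8 via (54.67,8.495): [(65.6753, 18.2043) (61.5737, 11.4536) (63.1435, 0) (80, 0) (80, 16.9562)]  |A|=303.6638
10. ⊥bis P3·P9 via (51.195,15.94): [(65.6753, 18.2043) (61.5737, 11.4536) (63.1435, 0) (80, 0) (80, 16.9562)]  |A|=303.6638
11. canonical 5-gon: [(65.6753, 18.2043) (61.5737, 11.4536) (63.1435, 0) (80, 0) (80, 16.9562)]
12. shoelace: 303.6638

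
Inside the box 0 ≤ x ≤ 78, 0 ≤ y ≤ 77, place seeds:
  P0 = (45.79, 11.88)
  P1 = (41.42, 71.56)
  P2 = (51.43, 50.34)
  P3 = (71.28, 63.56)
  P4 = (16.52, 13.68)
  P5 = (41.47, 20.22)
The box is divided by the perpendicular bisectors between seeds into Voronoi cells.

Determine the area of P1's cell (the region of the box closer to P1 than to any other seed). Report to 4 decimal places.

Area of P1's cell: 1258.4010

1. box [0,78]×[0,77]: [(0, 0) (78, 0) (78, 77) (0, 77)]
2. ⊥bis P1·P0 via (43.605,41.72): [(0, 38.5271) (78, 44.2385) (78, 77) (0, 77)]  |A|=2778.1413
3. ⊥bis P1·P2 via (46.425,60.95): [(0, 39.0502) (78, 75.8447) (78, 77) (0, 77)]  |A|=1525.0994
4. ⊥bis P1·P3 via (56.35,67.56): [(0, 39.0502) (55.7587, 65.3529) (58.8791, 77) (0, 77)]  |A|=1400.9008
5. ⊥bis P1·P4 via (28.97,42.62): [(0, 55.0829) (17.7761, 47.4356) (55.7587, 65.3529) (58.8791, 77) (0, 77)]  |A|=1258.401
6. ⊥bis P1·P5 via (41.445,45.89): [(0, 55.0829) (17.7761, 47.4356) (55.7587, 65.3529) (58.8791, 77) (0, 77)]  |A|=1258.401
7. canonical 5-gon: [(0, 55.0829) (17.7761, 47.4356) (55.7587, 65.3529) (58.8791, 77) (0, 77)]
8. shoelace: 1258.401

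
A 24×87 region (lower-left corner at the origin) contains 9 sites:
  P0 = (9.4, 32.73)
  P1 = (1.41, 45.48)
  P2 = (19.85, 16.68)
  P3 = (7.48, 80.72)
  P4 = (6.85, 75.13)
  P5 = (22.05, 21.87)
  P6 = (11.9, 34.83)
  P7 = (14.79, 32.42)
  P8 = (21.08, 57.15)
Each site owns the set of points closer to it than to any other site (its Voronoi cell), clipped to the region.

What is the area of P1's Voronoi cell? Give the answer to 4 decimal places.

Area of P1's cell: 217.2792

1. box [0,24]×[0,87]: [(0, 0) (24, 0) (24, 87) (0, 87)]
2. ⊥bis P1·P0 via (5.405,39.105): [(0, 35.7179) (24, 50.7579) (24, 87) (0, 87)]  |A|=1050.2912
3. ⊥bis P1·P2 via (10.63,31.08): [(0, 35.7179) (24, 50.7579) (24, 87) (0, 87)]  |A|=1050.2912
4. ⊥bis P1·P3 via (4.445,63.1): [(0, 63.8656) (0, 35.7179) (24, 50.7579) (24, 59.7317)]  |A|=445.4593
5. ⊥bis P1·P4 via (4.13,60.305): [(0, 61.0627) (0, 35.7179) (24, 50.7579) (24, 56.6594)]  |A|=374.9567
6. ⊥bis P1·P5 via (11.73,33.675): [(0, 61.0627) (0, 35.7179) (24, 50.7579) (24, 56.6594)]  |A|=374.9567
7. ⊥bis P1·P6 via (6.655,40.155): [(23.5036, 56.7505) (0, 61.0627) (0, 35.7179) (5.9108, 39.4219)]  |A|=316.4775
8. ⊥bis P1·P7 via (8.1,38.95): [(23.5036, 56.7505) (0, 61.0627) (0, 35.7179) (5.9108, 39.4219)]  |A|=316.4775
9. ⊥bis P1·P8 via (11.245,51.315): [(13.731, 47.1247) (6.1289, 59.9383) (0, 61.0627) (0, 35.7179) (5.9108, 39.4219)]  |A|=217.2792
10. canonical 5-gon: [(13.731, 47.1247) (6.1289, 59.9383) (0, 61.0627) (0, 35.7179) (5.9108, 39.4219)]
11. shoelace: 217.2792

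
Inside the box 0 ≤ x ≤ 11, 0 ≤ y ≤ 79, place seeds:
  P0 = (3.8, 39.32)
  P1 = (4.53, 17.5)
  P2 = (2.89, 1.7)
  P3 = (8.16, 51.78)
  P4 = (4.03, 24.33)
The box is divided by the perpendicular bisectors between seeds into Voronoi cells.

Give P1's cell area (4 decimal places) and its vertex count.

1. box [0,11]×[0,79]: [(0, 0) (11, 0) (11, 79) (0, 79)]
2. ⊥bis P1·P0 via (4.165,28.41): [(0, 28.2707) (0, 0) (11, 0) (11, 28.6387)]  |A|=313.0013
3. ⊥bis P1·P2 via (3.71,9.6): [(0, 28.2707) (0, 9.9851) (11, 8.8433) (11, 28.6387)]  |A|=209.4451
4. ⊥bis P1·P3 via (6.345,34.64): [(0, 28.2707) (0, 9.9851) (11, 8.8433) (11, 28.6387)]  |A|=209.4451
5. ⊥bis P1·P4 via (4.28,20.915): [(0, 20.6017) (0, 9.9851) (11, 8.8433) (11, 21.4069)]  |A|=127.4912
6. canonical 4-gon: [(0, 20.6017) (0, 9.9851) (11, 8.8433) (11, 21.4069)]
7. shoelace: 127.4912

Area of P1's cell: 127.4912 (4 vertices)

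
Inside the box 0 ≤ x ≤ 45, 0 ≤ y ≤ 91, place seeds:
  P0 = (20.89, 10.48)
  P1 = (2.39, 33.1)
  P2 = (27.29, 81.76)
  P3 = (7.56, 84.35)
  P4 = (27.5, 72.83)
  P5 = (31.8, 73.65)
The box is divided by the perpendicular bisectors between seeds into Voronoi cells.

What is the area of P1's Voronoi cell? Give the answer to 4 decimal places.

Area of P1's cell: 857.4490

1. box [0,45]×[0,91]: [(0, 0) (45, 0) (45, 91) (0, 91)]
2. ⊥bis P1·P0 via (11.64,21.79): [(0, 12.2701) (45, 49.0738) (45, 91) (0, 91)]  |A|=2714.7617
3. ⊥bis P1·P2 via (14.84,57.43): [(0, 65.0238) (0, 12.2701) (39.6772, 44.7205)]  |A|=1046.559
4. ⊥bis P1·P3 via (4.975,58.725): [(14.1102, 57.8035) (0, 59.2269) (0, 12.2701) (39.6772, 44.7205)]  |A|=1005.6609
5. ⊥bis P1·P4 via (14.945,52.965): [(5.9939, 58.6222) (0, 59.2269) (0, 12.2701) (34.5825, 40.5538)]  |A|=857.449
6. ⊥bis P1·P5 via (17.095,53.375): [(5.9939, 58.6222) (0, 59.2269) (0, 12.2701) (34.5825, 40.5538)]  |A|=857.449
7. canonical 4-gon: [(5.9939, 58.6222) (0, 59.2269) (0, 12.2701) (34.5825, 40.5538)]
8. shoelace: 857.449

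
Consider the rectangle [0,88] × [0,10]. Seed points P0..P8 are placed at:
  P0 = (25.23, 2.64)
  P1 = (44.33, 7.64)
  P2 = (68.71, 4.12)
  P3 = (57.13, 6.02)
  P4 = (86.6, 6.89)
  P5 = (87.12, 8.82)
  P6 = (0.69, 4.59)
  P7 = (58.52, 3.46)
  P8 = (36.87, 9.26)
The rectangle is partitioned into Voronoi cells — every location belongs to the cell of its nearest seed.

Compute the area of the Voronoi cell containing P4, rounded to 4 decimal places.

Area of P4's cell: 91.5093

1. box [0,88]×[0,10]: [(0, 0) (88, 0) (88, 10) (0, 10)]
2. ⊥bis P4·P0 via (55.915,4.765): [(56.245, 0) (88, 0) (88, 10) (55.5525, 10)]  |A|=321.0127
3. ⊥bis P4·P1 via (65.465,7.265): [(65.3361, 0) (88, 0) (88, 10) (65.5135, 10)]  |A|=225.7519
4. ⊥bis P4·P2 via (77.655,5.505): [(78.5074, 0) (88, 0) (88, 10) (76.959, 10)]  |A|=102.6681
5. ⊥bis P4·P3 via (71.865,6.455): [(78.5074, 0) (88, 0) (88, 10) (76.959, 10)]  |A|=102.6681
6. ⊥bis P4·P5 via (86.86,7.855): [(78.5074, 0) (88, 0) (88, 7.5478) (78.8988, 10) (76.959, 10)]  |A|=91.5093
7. ⊥bis P4·P6 via (43.645,5.74): [(78.5074, 0) (88, 0) (88, 7.5478) (78.8988, 10) (76.959, 10)]  |A|=91.5093
8. ⊥bis P4·P7 via (72.56,5.175): [(78.5074, 0) (88, 0) (88, 7.5478) (78.8988, 10) (76.959, 10)]  |A|=91.5093
9. ⊥bis P4·P8 via (61.735,8.075): [(78.5074, 0) (88, 0) (88, 7.5478) (78.8988, 10) (76.959, 10)]  |A|=91.5093
10. canonical 5-gon: [(78.5074, 0) (88, 0) (88, 7.5478) (78.8988, 10) (76.959, 10)]
11. shoelace: 91.5093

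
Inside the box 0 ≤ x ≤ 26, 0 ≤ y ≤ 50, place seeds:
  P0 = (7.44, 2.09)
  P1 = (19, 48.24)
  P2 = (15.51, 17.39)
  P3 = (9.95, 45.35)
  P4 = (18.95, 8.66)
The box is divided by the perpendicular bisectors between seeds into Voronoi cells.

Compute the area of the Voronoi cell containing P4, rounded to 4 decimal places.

Area of P4's cell: 179.0420

1. box [0,26]×[0,50]: [(0, 0) (26, 0) (26, 50) (0, 50)]
2. ⊥bis P4·P0 via (13.195,5.375): [(0, 28.4914) (16.2631, 0) (26, 0) (26, 50) (0, 50)]  |A|=1068.3212
3. ⊥bis P4·P1 via (18.975,28.45): [(0.0099, 28.474) (16.2631, 0) (26, 0) (26, 28.4411)]  |A|=508.2176
4. ⊥bis P4·P2 via (17.23,13.025): [(10.3711, 10.3223) (16.2631, 0) (26, 0) (26, 16.4808)]  |A|=179.042
5. ⊥bis P4·P3 via (14.45,27.005): [(10.3711, 10.3223) (16.2631, 0) (26, 0) (26, 16.4808)]  |A|=179.042
6. canonical 4-gon: [(10.3711, 10.3223) (16.2631, 0) (26, 0) (26, 16.4808)]
7. shoelace: 179.042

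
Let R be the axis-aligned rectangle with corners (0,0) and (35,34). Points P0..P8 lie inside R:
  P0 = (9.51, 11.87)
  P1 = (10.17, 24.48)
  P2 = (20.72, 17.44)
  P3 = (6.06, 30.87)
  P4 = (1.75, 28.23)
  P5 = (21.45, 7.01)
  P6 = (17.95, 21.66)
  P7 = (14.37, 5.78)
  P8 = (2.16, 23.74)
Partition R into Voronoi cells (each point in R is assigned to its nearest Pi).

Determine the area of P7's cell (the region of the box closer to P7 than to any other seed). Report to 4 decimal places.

1. box [0,35]×[0,34]: [(0, 0) (35, 0) (35, 34) (0, 34)]
2. ⊥bis P7·P0 via (11.94,8.825): [(0.8815, 0) (35, 0) (35, 27.2276)]  |A|=464.4816
3. ⊥bis P7·P1 via (12.27,15.13): [(22.806, 17.4964) (0.8815, 0) (35, 0) (35, 20.2351)]  |A|=421.8487
4. ⊥bis P7·P2 via (17.545,11.61): [(16.2878, 12.2947) (0.8815, 0) (35, 0) (35, 2.1041)]  |A|=229.4236
5. ⊥bis P7·P3 via (10.215,18.325): [(16.2878, 12.2947) (0.8815, 0) (35, 0) (35, 2.1041)]  |A|=229.4236
6. ⊥bis P7·P4 via (8.06,17.005): [(16.2878, 12.2947) (0.8815, 0) (35, 0) (35, 2.1041)]  |A|=229.4236
7. ⊥bis P7·P5 via (17.91,6.395): [(16.9475, 11.9354) (16.2878, 12.2947) (0.8815, 0) (19.021, 0)]  |A|=115.0738
8. ⊥bis P7·P6 via (16.16,13.72): [(16.9475, 11.9354) (16.2878, 12.2947) (0.8815, 0) (19.021, 0)]  |A|=115.0738
9. ⊥bis P7·P8 via (8.265,14.76): [(16.9475, 11.9354) (16.2878, 12.2947) (0.8815, 0) (19.021, 0)]  |A|=115.0738
10. canonical 4-gon: [(16.9475, 11.9354) (16.2878, 12.2947) (0.8815, 0) (19.021, 0)]
11. shoelace: 115.0738

Area of P7's cell: 115.0738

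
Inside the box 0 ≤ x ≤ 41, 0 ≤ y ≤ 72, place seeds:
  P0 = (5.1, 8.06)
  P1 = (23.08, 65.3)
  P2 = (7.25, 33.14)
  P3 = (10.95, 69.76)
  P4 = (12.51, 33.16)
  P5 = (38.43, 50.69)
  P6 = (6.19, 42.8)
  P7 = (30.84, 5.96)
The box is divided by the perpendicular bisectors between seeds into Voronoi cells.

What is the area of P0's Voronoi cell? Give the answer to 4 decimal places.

Area of P0's cell: 361.8035

1. box [0,41]×[0,72]: [(0, 0) (41, 0) (41, 72) (0, 72)]
2. ⊥bis P0·P1 via (14.09,36.68): [(0, 41.1059) (0, 0) (41, 0) (41, 28.2271)]  |A|=1421.3272
3. ⊥bis P0·P2 via (6.175,20.6): [(0, 21.1294) (0, 0) (41, 0) (41, 17.6146)]  |A|=794.2512
4. ⊥bis P0·P3 via (8.025,38.91): [(0, 21.1294) (0, 0) (41, 0) (41, 17.6146)]  |A|=794.2512
5. ⊥bis P0·P4 via (8.805,20.61): [(9.9289, 20.2782) (0, 21.1294) (0, 0) (41, 0) (41, 11.1054)]  |A|=693.1276
6. ⊥bis P0·P5 via (21.765,29.375): [(9.9289, 20.2782) (0, 21.1294) (0, 0) (41, 0) (41, 11.1054)]  |A|=693.1276
7. ⊥bis P0·P6 via (5.645,25.43): [(9.9289, 20.2782) (0, 21.1294) (0, 0) (41, 0) (41, 11.1054)]  |A|=693.1276
8. ⊥bis P0·P7 via (17.97,7.01): [(18.8379, 17.6481) (9.9289, 20.2782) (0, 21.1294) (0, 0) (17.3981, 0)]  |A|=361.8035
9. canonical 5-gon: [(18.8379, 17.6481) (9.9289, 20.2782) (0, 21.1294) (0, 0) (17.3981, 0)]
10. shoelace: 361.8035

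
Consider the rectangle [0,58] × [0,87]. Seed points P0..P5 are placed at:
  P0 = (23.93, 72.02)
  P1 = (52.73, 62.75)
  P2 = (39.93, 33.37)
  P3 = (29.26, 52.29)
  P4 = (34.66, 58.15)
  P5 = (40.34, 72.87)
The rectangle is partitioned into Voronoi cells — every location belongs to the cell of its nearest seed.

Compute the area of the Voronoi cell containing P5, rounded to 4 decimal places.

Area of P5's cell: 453.6645

1. box [0,58]×[0,87]: [(0, 0) (58, 0) (58, 87) (0, 87)]
2. ⊥bis P5·P0 via (32.135,72.445): [(35.8875, 0) (58, 0) (58, 87) (31.3811, 87)]  |A|=2119.8173
3. ⊥bis P5·P1 via (46.535,67.81): [(33.2195, 51.5077) (58, 81.8467) (58, 87) (31.3811, 87)]  |A|=536.2337
4. ⊥bis P5·P2 via (40.135,53.12): [(33.1322, 53.1927) (34.5835, 53.1776) (58, 81.8467) (58, 87) (31.3811, 87)]  |A|=535.0117
5. ⊥bis P5·P3 via (34.8,62.58): [(32.5842, 63.773) (39.9837, 59.7892) (58, 81.8467) (58, 87) (31.3811, 87)]  |A|=492.1209
6. ⊥bis P5·P4 via (37.5,65.51): [(32.3921, 67.481) (42.9414, 63.4103) (58, 81.8467) (58, 87) (31.3811, 87)]  |A|=453.6645
7. canonical 5-gon: [(32.3921, 67.481) (42.9414, 63.4103) (58, 81.8467) (58, 87) (31.3811, 87)]
8. shoelace: 453.6645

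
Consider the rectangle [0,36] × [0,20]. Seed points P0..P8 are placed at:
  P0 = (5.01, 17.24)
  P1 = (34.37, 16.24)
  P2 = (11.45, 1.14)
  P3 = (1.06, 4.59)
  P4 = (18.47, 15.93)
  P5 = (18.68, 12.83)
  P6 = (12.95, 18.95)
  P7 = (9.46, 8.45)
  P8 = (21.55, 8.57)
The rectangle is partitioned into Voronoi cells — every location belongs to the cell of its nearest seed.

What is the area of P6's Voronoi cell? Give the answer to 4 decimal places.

Area of P6's cell: 38.9823

1. box [0,36]×[0,20]: [(0, 0) (36, 0) (36, 20) (0, 20)]
2. ⊥bis P6·P0 via (8.98,18.095): [(12.877, 0) (36, 0) (36, 20) (8.5697, 20)]  |A|=505.5324
3. ⊥bis P6·P1 via (23.66,17.595): [(12.877, 0) (21.4339, 0) (23.9643, 20) (8.5697, 20)]  |A|=239.5144
4. ⊥bis P6·P2 via (12.2,10.045): [(10.6862, 10.1725) (22.594, 9.1696) (23.9643, 20) (8.5697, 20)]  |A|=140.8153
5. ⊥bis P6·P3 via (7.005,11.77): [(10.6862, 10.1725) (22.594, 9.1696) (23.9643, 20) (8.5697, 20)]  |A|=140.8153
6. ⊥bis P6·P4 via (15.71,17.44): [(10.6862, 10.1725) (11.6878, 10.0881) (17.1106, 20) (8.5697, 20)]  |A|=47.16
7. ⊥bis P6·P5 via (15.815,15.89): [(10.5221, 10.9344) (13.8612, 14.0607) (17.1106, 20) (8.5697, 20)]  |A|=43.5504
8. ⊥bis P6·P7 via (11.205,13.7): [(9.828, 14.1577) (12.881, 13.1429) (13.8612, 14.0607) (17.1106, 20) (8.5697, 20)]  |A|=38.9823
9. ⊥bis P6·P8 via (17.25,13.76): [(9.828, 14.1577) (12.881, 13.1429) (13.8612, 14.0607) (17.1106, 20) (8.5697, 20)]  |A|=38.9823
10. canonical 5-gon: [(9.828, 14.1577) (12.881, 13.1429) (13.8612, 14.0607) (17.1106, 20) (8.5697, 20)]
11. shoelace: 38.9823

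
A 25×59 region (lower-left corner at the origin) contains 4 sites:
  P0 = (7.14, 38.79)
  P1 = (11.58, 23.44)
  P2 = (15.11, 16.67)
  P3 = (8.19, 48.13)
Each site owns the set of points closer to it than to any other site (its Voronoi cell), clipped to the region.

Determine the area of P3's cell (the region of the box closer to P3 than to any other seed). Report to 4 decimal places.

1. box [0,25]×[0,59]: [(0, 0) (25, 0) (25, 59) (0, 59)]
2. ⊥bis P3·P0 via (7.665,43.46): [(0, 44.3217) (25, 41.5112) (25, 59) (0, 59)]  |A|=402.0887
3. ⊥bis P3·P1 via (9.885,35.785): [(0, 44.3217) (25, 41.5112) (25, 59) (0, 59)]  |A|=402.0887
4. ⊥bis P3·P2 via (11.65,32.4): [(0, 44.3217) (25, 41.5112) (25, 59) (0, 59)]  |A|=402.0887
5. canonical 4-gon: [(0, 44.3217) (25, 41.5112) (25, 59) (0, 59)]
6. shoelace: 402.0887

Area of P3's cell: 402.0887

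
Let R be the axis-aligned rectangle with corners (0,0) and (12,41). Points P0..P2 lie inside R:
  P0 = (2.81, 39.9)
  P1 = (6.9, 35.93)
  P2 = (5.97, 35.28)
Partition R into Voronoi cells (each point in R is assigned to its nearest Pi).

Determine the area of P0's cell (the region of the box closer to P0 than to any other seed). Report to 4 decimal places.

Area of P0's cell: 27.6914

1. box [0,12]×[0,41]: [(0, 0) (12, 0) (12, 41) (0, 41)]
2. ⊥bis P0·P1 via (4.855,37.915): [(0, 32.9132) (7.8495, 41) (0, 41)]  |A|=31.7384
3. ⊥bis P0·P2 via (4.39,37.59): [(0, 34.5873) (4.8349, 37.8943) (7.8495, 41) (0, 41)]  |A|=27.6914
4. canonical 4-gon: [(0, 34.5873) (4.8349, 37.8943) (7.8495, 41) (0, 41)]
5. shoelace: 27.6914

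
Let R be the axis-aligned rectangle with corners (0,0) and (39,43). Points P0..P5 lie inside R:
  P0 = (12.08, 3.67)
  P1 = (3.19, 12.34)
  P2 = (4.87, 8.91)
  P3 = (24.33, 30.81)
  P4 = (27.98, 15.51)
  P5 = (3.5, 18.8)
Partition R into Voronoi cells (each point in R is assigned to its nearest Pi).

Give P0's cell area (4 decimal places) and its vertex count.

1. box [0,39]×[0,43]: [(0, 0) (39, 0) (39, 43) (0, 43)]
2. ⊥bis P0·P1 via (7.635,8.005): [(0, 0.1763) (0, 0) (39, 0) (39, 40.1659)]  |A|=786.6718
3. ⊥bis P0·P2 via (8.475,6.29): [(15.8237, 16.4015) (3.9036, 0) (39, 0) (39, 40.1659)]  |A|=753.2646
4. ⊥bis P0·P3 via (18.205,17.24): [(17.1194, 17.73) (15.8237, 16.4015) (3.9036, 0) (39, 0) (39, 7.8539)]  |A|=399.7611
5. ⊥bis P0·P4 via (20.03,9.59): [(15.396, 15.813) (3.9036, 0) (27.1712, 0)]  |A|=183.9653
6. ⊥bis P0·P5 via (7.79,11.235): [(15.5346, 15.6269) (15.0687, 15.3627) (3.9036, 0) (27.1712, 0)]  |A|=183.9037
7. canonical 4-gon: [(15.5346, 15.6269) (15.0687, 15.3627) (3.9036, 0) (27.1712, 0)]
8. shoelace: 183.9037

Area of P0's cell: 183.9037 (4 vertices)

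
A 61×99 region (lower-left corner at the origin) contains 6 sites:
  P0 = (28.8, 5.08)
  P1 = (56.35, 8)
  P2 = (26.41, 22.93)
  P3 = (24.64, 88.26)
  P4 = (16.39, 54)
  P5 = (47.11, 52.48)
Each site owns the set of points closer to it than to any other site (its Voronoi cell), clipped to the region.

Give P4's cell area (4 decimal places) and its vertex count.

Area of P4's cell: 1131.5098 (4 vertices)

1. box [0,61]×[0,99]: [(0, 0) (61, 0) (61, 99) (0, 99)]
2. ⊥bis P4·P0 via (22.595,29.54): [(0, 23.8081) (61, 39.2826) (61, 99) (0, 99)]  |A|=4114.7345
3. ⊥bis P4·P1 via (36.37,31): [(0, 23.8081) (39.6779, 33.8736) (61, 52.396) (61, 99) (0, 99)]  |A|=3974.932
4. ⊥bis P4·P2 via (21.4,38.465): [(0, 31.5636) (58.8761, 50.551) (61, 52.396) (61, 99) (0, 99)]  |A|=3512.3847
5. ⊥bis P4·P3 via (20.515,71.13): [(0, 76.0701) (0, 31.5636) (58.8761, 50.551) (61, 52.396) (61, 61.381)]  |A|=1665.6436
6. ⊥bis P4·P5 via (31.75,53.24): [(32.4925, 68.2458) (0, 76.0701) (0, 31.5636) (31.1749, 41.6174)]  |A|=1131.5098
7. canonical 4-gon: [(32.4925, 68.2458) (0, 76.0701) (0, 31.5636) (31.1749, 41.6174)]
8. shoelace: 1131.5098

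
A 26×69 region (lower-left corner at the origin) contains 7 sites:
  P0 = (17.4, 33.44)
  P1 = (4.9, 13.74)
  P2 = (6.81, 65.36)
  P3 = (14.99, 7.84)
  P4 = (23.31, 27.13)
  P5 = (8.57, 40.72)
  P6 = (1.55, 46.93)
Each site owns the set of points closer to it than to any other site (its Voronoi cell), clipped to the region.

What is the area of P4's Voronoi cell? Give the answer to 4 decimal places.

1. box [0,26]×[0,69]: [(0, 0) (26, 0) (26, 69) (0, 69)]
2. ⊥bis P4·P0 via (20.355,30.285): [(0, 11.2203) (0, 0) (26, 0) (26, 35.5722)]  |A|=608.3023
3. ⊥bis P4·P1 via (14.105,20.435): [(12.3762, 22.812) (26, 4.0805) (26, 35.5722)]  |A|=214.5184
4. ⊥bis P4·P2 via (15.06,46.245): [(12.3762, 22.812) (26, 4.0805) (26, 35.5722)]  |A|=214.5184
5. ⊥bis P4·P3 via (19.15,17.485): [(12.3762, 22.812) (14.9253, 19.3072) (26, 14.5305) (26, 35.5722)]  |A|=156.653
6. ⊥bis P4·P5 via (15.94,33.925): [(12.3762, 22.812) (14.9253, 19.3072) (26, 14.5305) (26, 35.5722)]  |A|=156.653
7. ⊥bis P4·P6 via (12.43,37.03): [(12.3762, 22.812) (14.9253, 19.3072) (26, 14.5305) (26, 35.5722)]  |A|=156.653
8. canonical 4-gon: [(12.3762, 22.812) (14.9253, 19.3072) (26, 14.5305) (26, 35.5722)]
9. shoelace: 156.653

Area of P4's cell: 156.6530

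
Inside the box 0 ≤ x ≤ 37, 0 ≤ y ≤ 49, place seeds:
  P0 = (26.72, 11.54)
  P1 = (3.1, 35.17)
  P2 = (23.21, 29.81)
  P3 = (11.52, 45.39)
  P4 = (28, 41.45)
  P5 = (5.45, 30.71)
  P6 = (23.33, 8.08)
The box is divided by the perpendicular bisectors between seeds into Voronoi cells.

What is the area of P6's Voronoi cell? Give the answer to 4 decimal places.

Area of P6's cell: 405.0769

1. box [0,37]×[0,49]: [(0, 0) (37, 0) (37, 49) (0, 49)]
2. ⊥bis P6·P0 via (25.025,9.81): [(0, 34.3287) (0, 0) (35.0376, 0)]  |A|=601.3973
3. ⊥bis P6·P1 via (13.215,21.625): [(13.0737, 21.5195) (0, 11.7564) (0, 0) (35.0376, 0)]  |A|=453.8455
4. ⊥bis P6·P2 via (23.27,18.945): [(15.7438, 18.9034) (9.5246, 18.8691) (0, 11.7564) (0, 0) (35.0376, 0)]  |A|=445.6647
5. ⊥bis P6·P3 via (17.425,26.735): [(15.7438, 18.9034) (9.5246, 18.8691) (0, 11.7564) (0, 0) (35.0376, 0)]  |A|=445.6647
6. ⊥bis P6·P4 via (25.665,24.765): [(15.7438, 18.9034) (9.5246, 18.8691) (0, 11.7564) (0, 0) (35.0376, 0)]  |A|=445.6647
7. ⊥bis P6·P5 via (14.39,19.395): [(15.7438, 18.9034) (13.7539, 18.8924) (0, 8.0254) (0, 0) (35.0376, 0)]  |A|=405.0769
8. canonical 5-gon: [(15.7438, 18.9034) (13.7539, 18.8924) (0, 8.0254) (0, 0) (35.0376, 0)]
9. shoelace: 405.0769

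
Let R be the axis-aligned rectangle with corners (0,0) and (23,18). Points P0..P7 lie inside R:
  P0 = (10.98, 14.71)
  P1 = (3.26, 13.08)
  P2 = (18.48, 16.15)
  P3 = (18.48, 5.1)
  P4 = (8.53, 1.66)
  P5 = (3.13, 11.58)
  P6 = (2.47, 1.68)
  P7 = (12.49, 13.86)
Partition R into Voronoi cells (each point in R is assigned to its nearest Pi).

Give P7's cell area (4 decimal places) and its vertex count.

1. box [0,23]×[0,18]: [(0, 0) (23, 0) (23, 18) (0, 18)]
2. ⊥bis P7·P0 via (11.735,14.285): [(3.6938, 0) (23, 0) (23, 18) (13.8262, 18)]  |A|=256.32
3. ⊥bis P7·P1 via (7.875,13.47): [(8.319, 8.2165) (9.0133, 0) (23, 0) (23, 18) (13.8262, 18)]  |A|=234.466
4. ⊥bis P7·P2 via (15.485,15.005): [(8.319, 8.2165) (9.0133, 0) (21.2215, 0) (14.34, 18) (13.8262, 18)]  |A|=140.5192
5. ⊥bis P7·P3 via (15.485,9.48): [(8.319, 8.2165) (8.6095, 4.7786) (17.1595, 10.625) (14.34, 18) (13.8262, 18)]  |A|=54.0544
6. ⊥bis P7·P4 via (10.51,7.76): [(8.4402, 8.4318) (12.1779, 7.2186) (17.1595, 10.625) (14.34, 18) (13.8262, 18)]  |A|=47.0901
7. ⊥bis P7·P5 via (7.81,12.72): [(8.7294, 8.9456) (8.8901, 8.2858) (12.1779, 7.2186) (17.1595, 10.625) (14.34, 18) (13.8262, 18)]  |A|=46.9534
8. ⊥bis P7·P6 via (7.48,7.77): [(8.7294, 8.9456) (8.8901, 8.2858) (12.1779, 7.2186) (17.1595, 10.625) (14.34, 18) (13.8262, 18)]  |A|=46.9534
9. canonical 6-gon: [(8.7294, 8.9456) (8.8901, 8.2858) (12.1779, 7.2186) (17.1595, 10.625) (14.34, 18) (13.8262, 18)]
10. shoelace: 46.9534

Area of P7's cell: 46.9534 (6 vertices)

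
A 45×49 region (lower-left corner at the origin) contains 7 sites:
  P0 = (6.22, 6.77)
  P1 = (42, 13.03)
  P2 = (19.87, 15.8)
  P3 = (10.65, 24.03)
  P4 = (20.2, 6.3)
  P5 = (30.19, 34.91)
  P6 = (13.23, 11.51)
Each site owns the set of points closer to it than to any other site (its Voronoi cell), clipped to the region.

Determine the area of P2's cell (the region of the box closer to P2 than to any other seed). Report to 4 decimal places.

1. box [0,45]×[0,49]: [(0, 0) (45, 0) (45, 49) (0, 49)]
2. ⊥bis P2·P0 via (13.045,11.285): [(0, 31.0042) (20.5105, 0) (45, 0) (45, 49) (0, 49)]  |A|=1887.0449
3. ⊥bis P2·P1 via (30.935,14.415): [(0, 31.0042) (20.5105, 0) (29.1307, 0) (35.264, 49) (0, 49)]  |A|=1259.7143
4. ⊥bis P2·P3 via (15.26,19.915): [(10.7089, 14.8164) (20.5105, 0) (29.1307, 0) (34.2923, 41.2367)]  |A|=481.9257
5. ⊥bis P2·P4 via (20.035,11.05): [(10.7089, 14.8164) (13.354, 10.8179) (30.5596, 11.4156) (34.2923, 41.2367)]  |A|=337.5204
6. ⊥bis P2·P5 via (25.03,25.355): [(21.7142, 27.1456) (10.7089, 14.8164) (13.354, 10.8179) (30.5596, 11.4156) (31.8438, 21.6753)]  |A|=231.7498
7. ⊥bis P2·P6 via (16.55,13.655): [(21.7142, 27.1456) (13.6621, 18.1249) (18.2726, 10.9888) (30.5596, 11.4156) (31.8438, 21.6753)]  |A|=203.5262
8. canonical 5-gon: [(21.7142, 27.1456) (13.6621, 18.1249) (18.2726, 10.9888) (30.5596, 11.4156) (31.8438, 21.6753)]
9. shoelace: 203.5262

Area of P2's cell: 203.5262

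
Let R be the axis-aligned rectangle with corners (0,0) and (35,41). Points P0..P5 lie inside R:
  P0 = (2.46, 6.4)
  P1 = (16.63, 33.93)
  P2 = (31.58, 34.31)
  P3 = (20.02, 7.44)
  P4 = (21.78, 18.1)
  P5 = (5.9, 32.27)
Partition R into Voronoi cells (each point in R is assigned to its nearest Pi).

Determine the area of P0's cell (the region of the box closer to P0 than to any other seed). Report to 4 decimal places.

1. box [0,35]×[0,41]: [(0, 0) (35, 0) (35, 41) (0, 41)]
2. ⊥bis P0·P1 via (9.545,20.165): [(0, 25.0779) (0, 0) (35, 0) (35, 7.063)]  |A|=562.4665
3. ⊥bis P0·P2 via (17.02,20.355): [(24.6574, 12.3865) (0, 25.0779) (0, 0) (35, 0) (35, 1.5955)]  |A|=534.1924
4. ⊥bis P0·P3 via (11.24,6.92): [(10.4842, 19.6816) (0, 25.0779) (0, 0) (11.6498, 0)]  |A|=246.1045
5. ⊥bis P0·P4 via (12.12,12.25): [(10.7947, 14.4384) (6.3222, 21.8238) (0, 25.0779) (0, 0) (11.6498, 0)]  |A|=235.5261
6. ⊥bis P0·P5 via (4.18,19.335): [(10.7947, 14.4384) (8.149, 18.8072) (0, 19.8908) (0, 0) (11.6498, 0)]  |A|=207.8279
7. canonical 5-gon: [(10.7947, 14.4384) (8.149, 18.8072) (0, 19.8908) (0, 0) (11.6498, 0)]
8. shoelace: 207.8279

Area of P0's cell: 207.8279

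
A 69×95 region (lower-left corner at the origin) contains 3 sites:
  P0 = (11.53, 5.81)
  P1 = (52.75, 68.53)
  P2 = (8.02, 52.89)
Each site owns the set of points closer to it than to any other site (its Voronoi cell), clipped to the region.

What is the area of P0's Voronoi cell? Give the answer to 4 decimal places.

Area of P0's cell: 1856.1536

1. box [0,69]×[0,95]: [(0, 0) (69, 0) (69, 95) (0, 95)]
2. ⊥bis P0·P1 via (32.14,37.17): [(0, 58.2926) (0, 0) (69, 0) (69, 12.9454)]  |A|=2457.7105
3. ⊥bis P0·P2 via (9.775,29.35): [(40.5479, 31.6442) (0, 28.6212) (0, 0) (69, 0) (69, 12.9454)]  |A|=1856.1536
4. canonical 5-gon: [(40.5479, 31.6442) (0, 28.6212) (0, 0) (69, 0) (69, 12.9454)]
5. shoelace: 1856.1536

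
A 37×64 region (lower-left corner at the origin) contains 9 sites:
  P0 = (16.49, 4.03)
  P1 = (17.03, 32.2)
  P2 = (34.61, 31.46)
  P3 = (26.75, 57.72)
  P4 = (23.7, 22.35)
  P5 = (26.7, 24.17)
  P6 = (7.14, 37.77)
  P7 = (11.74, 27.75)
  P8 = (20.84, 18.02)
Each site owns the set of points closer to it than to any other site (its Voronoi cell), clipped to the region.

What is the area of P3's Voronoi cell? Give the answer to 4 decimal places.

Area of P3's cell: 515.4746

1. box [0,37]×[0,64]: [(0, 0) (37, 0) (37, 64) (0, 64)]
2. ⊥bis P3·P0 via (21.62,30.875): [(0, 35.0065) (37, 27.9359) (37, 64) (0, 64)]  |A|=1203.5648
3. ⊥bis P3·P1 via (21.89,44.96): [(0, 53.2974) (37, 39.2049) (37, 64) (0, 64)]  |A|=656.7065
4. ⊥bis P3·P2 via (30.68,44.59): [(0, 53.2974) (26.302, 43.2796) (37, 46.4817) (37, 64) (0, 64)]  |A|=617.7831
5. ⊥bis P3·P4 via (25.225,40.035): [(0, 53.2974) (26.302, 43.2796) (37, 46.4817) (37, 64) (0, 64)]  |A|=617.7831
6. ⊥bis P3·P5 via (26.725,40.945): [(0, 53.2974) (26.302, 43.2796) (37, 46.4817) (37, 64) (0, 64)]  |A|=617.7831
7. ⊥bis P3·P6 via (16.945,47.745): [(18.4424, 46.2731) (26.302, 43.2796) (37, 46.4817) (37, 64) (0.4082, 64)]  |A|=515.4746
8. ⊥bis P3·P7 via (19.245,42.735): [(18.4424, 46.2731) (26.302, 43.2796) (37, 46.4817) (37, 64) (0.4082, 64)]  |A|=515.4746
9. ⊥bis P3·P8 via (23.795,37.87): [(18.4424, 46.2731) (26.302, 43.2796) (37, 46.4817) (37, 64) (0.4082, 64)]  |A|=515.4746
10. canonical 5-gon: [(18.4424, 46.2731) (26.302, 43.2796) (37, 46.4817) (37, 64) (0.4082, 64)]
11. shoelace: 515.4746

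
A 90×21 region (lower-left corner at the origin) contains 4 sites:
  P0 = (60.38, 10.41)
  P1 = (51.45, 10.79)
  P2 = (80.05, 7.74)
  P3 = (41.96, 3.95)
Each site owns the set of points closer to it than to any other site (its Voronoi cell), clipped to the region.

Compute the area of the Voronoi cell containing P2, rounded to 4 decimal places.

1. box [0,90]×[0,21]: [(0, 0) (90, 0) (90, 21) (0, 21)]
2. ⊥bis P2·P0 via (70.215,9.075): [(68.9832, 0) (90, 0) (90, 21) (71.8337, 21)]  |A|=411.423
3. ⊥bis P2·P1 via (65.75,9.265): [(68.9832, 0) (90, 0) (90, 21) (71.8337, 21)]  |A|=411.423
4. ⊥bis P2·P3 via (61.005,5.845): [(68.9832, 0) (90, 0) (90, 21) (71.8337, 21)]  |A|=411.423
5. canonical 4-gon: [(68.9832, 0) (90, 0) (90, 21) (71.8337, 21)]
6. shoelace: 411.423

Area of P2's cell: 411.4230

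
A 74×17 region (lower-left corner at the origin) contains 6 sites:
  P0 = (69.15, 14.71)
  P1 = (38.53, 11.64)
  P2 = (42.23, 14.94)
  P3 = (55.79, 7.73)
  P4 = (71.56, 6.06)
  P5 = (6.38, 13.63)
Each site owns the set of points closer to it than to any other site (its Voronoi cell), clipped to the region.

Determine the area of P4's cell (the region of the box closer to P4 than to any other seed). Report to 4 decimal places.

1. box [0,74]×[0,17]: [(0, 0) (74, 0) (74, 17) (0, 17)]
2. ⊥bis P4·P0 via (70.355,10.385): [(33.081, 0) (74, 0) (74, 11.4005)]  |A|=233.2492
3. ⊥bis P4·P1 via (55.045,8.85): [(54.5609, 5.9846) (53.5499, 0) (74, 0) (74, 11.4005)]  |A|=172.0005
4. ⊥bis P4·P2 via (56.895,10.5): [(55.617, 6.2788) (53.716, 0) (74, 0) (74, 11.4005)]  |A|=168.4678
5. ⊥bis P4·P3 via (63.675,6.895): [(63.8527, 8.5734) (62.9448, 0) (74, 0) (74, 11.4005)]  |A|=105.2322
6. ⊥bis P4·P5 via (38.97,9.845): [(63.8527, 8.5734) (62.9448, 0) (74, 0) (74, 11.4005)]  |A|=105.2322
7. canonical 4-gon: [(63.8527, 8.5734) (62.9448, 0) (74, 0) (74, 11.4005)]
8. shoelace: 105.2322

Area of P4's cell: 105.2322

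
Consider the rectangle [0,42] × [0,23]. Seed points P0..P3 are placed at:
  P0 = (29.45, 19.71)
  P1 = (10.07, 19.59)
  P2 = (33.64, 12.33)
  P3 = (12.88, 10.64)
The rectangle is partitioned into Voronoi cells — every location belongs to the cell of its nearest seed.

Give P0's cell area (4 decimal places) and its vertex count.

Area of P0's cell: 148.8778 (5 vertices)

1. box [0,42]×[0,23]: [(0, 0) (42, 0) (42, 23) (0, 23)]
2. ⊥bis P0·P1 via (19.76,19.65): [(19.8817, 0) (42, 0) (42, 23) (19.7393, 23)]  |A|=510.3593
3. ⊥bis P0·P2 via (31.545,16.02): [(19.8237, 9.3652) (42, 21.9558) (42, 23) (19.7393, 23)]  |A|=163.3381
4. ⊥bis P0·P3 via (21.165,15.175): [(19.772, 17.72) (23.2731, 11.3236) (42, 21.9558) (42, 23) (19.7393, 23)]  |A|=148.8778
5. canonical 5-gon: [(19.772, 17.72) (23.2731, 11.3236) (42, 21.9558) (42, 23) (19.7393, 23)]
6. shoelace: 148.8778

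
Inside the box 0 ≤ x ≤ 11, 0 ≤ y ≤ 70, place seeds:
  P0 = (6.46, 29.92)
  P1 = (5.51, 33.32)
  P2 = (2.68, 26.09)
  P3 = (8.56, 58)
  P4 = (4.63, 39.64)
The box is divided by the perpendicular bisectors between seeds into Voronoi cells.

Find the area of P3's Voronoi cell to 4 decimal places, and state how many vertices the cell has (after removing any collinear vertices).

1. box [0,11]×[0,70]: [(0, 0) (11, 0) (11, 70) (0, 70)]
2. ⊥bis P3·P0 via (7.51,43.96): [(0, 44.5216) (11, 43.699) (11, 70) (0, 70)]  |A|=284.7865
3. ⊥bis P3·P1 via (7.035,45.66): [(0, 46.5294) (11, 45.17) (11, 70) (0, 70)]  |A|=265.6533
4. ⊥bis P3·P2 via (5.62,42.045): [(0, 46.5294) (11, 45.17) (11, 70) (0, 70)]  |A|=265.6533
5. ⊥bis P3·P4 via (6.595,48.82): [(0, 50.2317) (11, 47.8771) (11, 70) (0, 70)]  |A|=230.4017
6. canonical 4-gon: [(0, 50.2317) (11, 47.8771) (11, 70) (0, 70)]
7. shoelace: 230.4017

Area of P3's cell: 230.4017 (4 vertices)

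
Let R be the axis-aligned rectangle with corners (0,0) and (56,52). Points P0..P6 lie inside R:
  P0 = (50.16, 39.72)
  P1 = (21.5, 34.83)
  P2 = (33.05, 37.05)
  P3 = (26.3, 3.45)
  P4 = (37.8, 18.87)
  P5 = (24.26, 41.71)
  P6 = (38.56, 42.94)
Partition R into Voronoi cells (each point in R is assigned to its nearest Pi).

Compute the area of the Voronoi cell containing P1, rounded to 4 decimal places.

Area of P1's cell: 663.2439

1. box [0,56]×[0,52]: [(0, 0) (56, 0) (56, 52) (0, 52)]
2. ⊥bis P1·P0 via (35.83,37.275): [(0, 0) (42.1899, 0) (33.3176, 52) (0, 52)]  |A|=1963.1951
3. ⊥bis P1·P2 via (27.275,35.94): [(0, 0) (34.1829, 0) (24.1881, 52) (0, 52)]  |A|=1517.6484
4. ⊥bis P1·P3 via (23.9,19.14): [(0, 15.4842) (30.3155, 20.1213) (24.1881, 52) (0, 52)]  |A|=939.0402
5. ⊥bis P1·P4 via (29.65,26.85): [(0, 15.4842) (21.7839, 18.8163) (29.1252, 26.314) (24.1881, 52) (0, 52)]  |A|=911.8468
6. ⊥bis P1·P5 via (22.88,38.27): [(0, 47.4486) (0, 15.4842) (21.7839, 18.8163) (29.1252, 26.314) (27.1569, 36.5543)]  |A|=663.2439
7. ⊥bis P1·P6 via (30.03,38.885): [(0, 47.4486) (0, 15.4842) (21.7839, 18.8163) (29.1252, 26.314) (27.1569, 36.5543)]  |A|=663.2439
8. canonical 5-gon: [(0, 47.4486) (0, 15.4842) (21.7839, 18.8163) (29.1252, 26.314) (27.1569, 36.5543)]
9. shoelace: 663.2439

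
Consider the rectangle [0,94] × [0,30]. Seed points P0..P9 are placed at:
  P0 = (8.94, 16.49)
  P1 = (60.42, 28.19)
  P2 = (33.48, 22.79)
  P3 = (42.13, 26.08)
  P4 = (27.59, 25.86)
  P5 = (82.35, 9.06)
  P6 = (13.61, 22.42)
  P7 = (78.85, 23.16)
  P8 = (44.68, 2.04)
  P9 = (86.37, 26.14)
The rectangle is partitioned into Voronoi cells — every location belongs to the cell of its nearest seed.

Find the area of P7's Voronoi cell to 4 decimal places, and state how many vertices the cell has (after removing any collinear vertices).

1. box [0,94]×[0,30]: [(0, 0) (94, 0) (94, 30) (0, 30)]
2. ⊥bis P7·P0 via (43.895,19.825): [(45.7865, 0) (94, 0) (94, 30) (42.9242, 30)]  |A|=1489.3396
3. ⊥bis P7·P1 via (69.635,25.675): [(62.6277, 0) (94, 0) (94, 30) (70.8154, 30)]  |A|=818.3541
4. ⊥bis P7·P2 via (56.165,22.975): [(62.6277, 0) (94, 0) (94, 30) (70.8154, 30)]  |A|=818.3541
5. ⊥bis P7·P3 via (60.49,24.62): [(62.6277, 0) (94, 0) (94, 30) (70.8154, 30)]  |A|=818.3541
6. ⊥bis P7·P4 via (53.22,24.51): [(62.6277, 0) (94, 0) (94, 30) (70.8154, 30)]  |A|=818.3541
7. ⊥bis P7·P5 via (80.6,16.11): [(66.0379, 12.4953) (94, 19.4362) (94, 30) (70.8154, 30)]  |A|=350.612
8. ⊥bis P7·P6 via (46.23,22.79): [(66.0379, 12.4953) (94, 19.4362) (94, 30) (70.8154, 30)]  |A|=350.612
9. ⊥bis P7·P8 via (61.765,12.6): [(66.0379, 12.4953) (94, 19.4362) (94, 30) (70.8154, 30)]  |A|=350.612
10. ⊥bis P7·P9 via (82.61,24.65): [(66.0379, 12.4953) (85.5111, 17.3291) (80.4899, 30) (70.8154, 30)]  |A|=220.182
11. canonical 4-gon: [(66.0379, 12.4953) (85.5111, 17.3291) (80.4899, 30) (70.8154, 30)]
12. shoelace: 220.182

Area of P7's cell: 220.1820 (4 vertices)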